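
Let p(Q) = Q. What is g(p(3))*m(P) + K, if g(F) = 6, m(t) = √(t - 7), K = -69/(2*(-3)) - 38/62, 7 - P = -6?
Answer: 675/62 + 6*√6 ≈ 25.584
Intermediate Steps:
P = 13 (P = 7 - 1*(-6) = 7 + 6 = 13)
K = 675/62 (K = -69/(-6) - 38*1/62 = -69*(-⅙) - 19/31 = 23/2 - 19/31 = 675/62 ≈ 10.887)
m(t) = √(-7 + t)
g(p(3))*m(P) + K = 6*√(-7 + 13) + 675/62 = 6*√6 + 675/62 = 675/62 + 6*√6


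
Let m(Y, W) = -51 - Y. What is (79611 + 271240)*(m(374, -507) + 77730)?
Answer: 27122536555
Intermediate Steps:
(79611 + 271240)*(m(374, -507) + 77730) = (79611 + 271240)*((-51 - 1*374) + 77730) = 350851*((-51 - 374) + 77730) = 350851*(-425 + 77730) = 350851*77305 = 27122536555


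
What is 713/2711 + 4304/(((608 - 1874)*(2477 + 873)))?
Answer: 753059039/2874405525 ≈ 0.26199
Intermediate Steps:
713/2711 + 4304/(((608 - 1874)*(2477 + 873))) = 713*(1/2711) + 4304/((-1266*3350)) = 713/2711 + 4304/(-4241100) = 713/2711 + 4304*(-1/4241100) = 713/2711 - 1076/1060275 = 753059039/2874405525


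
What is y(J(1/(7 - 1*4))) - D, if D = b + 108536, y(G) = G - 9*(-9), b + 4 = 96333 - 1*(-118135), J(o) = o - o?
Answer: -322919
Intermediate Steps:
J(o) = 0
b = 214464 (b = -4 + (96333 - 1*(-118135)) = -4 + (96333 + 118135) = -4 + 214468 = 214464)
y(G) = 81 + G (y(G) = G + 81 = 81 + G)
D = 323000 (D = 214464 + 108536 = 323000)
y(J(1/(7 - 1*4))) - D = (81 + 0) - 1*323000 = 81 - 323000 = -322919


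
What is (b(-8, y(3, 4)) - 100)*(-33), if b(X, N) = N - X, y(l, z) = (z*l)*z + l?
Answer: 1353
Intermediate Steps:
y(l, z) = l + l*z**2 (y(l, z) = (l*z)*z + l = l*z**2 + l = l + l*z**2)
(b(-8, y(3, 4)) - 100)*(-33) = ((3*(1 + 4**2) - 1*(-8)) - 100)*(-33) = ((3*(1 + 16) + 8) - 100)*(-33) = ((3*17 + 8) - 100)*(-33) = ((51 + 8) - 100)*(-33) = (59 - 100)*(-33) = -41*(-33) = 1353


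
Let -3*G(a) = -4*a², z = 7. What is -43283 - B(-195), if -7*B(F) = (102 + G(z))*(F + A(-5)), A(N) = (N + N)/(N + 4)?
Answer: -1001813/21 ≈ -47705.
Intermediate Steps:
A(N) = 2*N/(4 + N) (A(N) = (2*N)/(4 + N) = 2*N/(4 + N))
G(a) = 4*a²/3 (G(a) = -(-4)*a²/3 = 4*a²/3)
B(F) = -5020/21 - 502*F/21 (B(F) = -(102 + (4/3)*7²)*(F + 2*(-5)/(4 - 5))/7 = -(102 + (4/3)*49)*(F + 2*(-5)/(-1))/7 = -(102 + 196/3)*(F + 2*(-5)*(-1))/7 = -502*(F + 10)/21 = -502*(10 + F)/21 = -(5020/3 + 502*F/3)/7 = -5020/21 - 502*F/21)
-43283 - B(-195) = -43283 - (-5020/21 - 502/21*(-195)) = -43283 - (-5020/21 + 32630/7) = -43283 - 1*92870/21 = -43283 - 92870/21 = -1001813/21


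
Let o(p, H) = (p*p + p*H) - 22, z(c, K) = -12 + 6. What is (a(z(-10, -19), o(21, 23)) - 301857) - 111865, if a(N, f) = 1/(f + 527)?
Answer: -591208737/1429 ≈ -4.1372e+5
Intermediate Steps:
z(c, K) = -6
o(p, H) = -22 + p**2 + H*p (o(p, H) = (p**2 + H*p) - 22 = -22 + p**2 + H*p)
a(N, f) = 1/(527 + f)
(a(z(-10, -19), o(21, 23)) - 301857) - 111865 = (1/(527 + (-22 + 21**2 + 23*21)) - 301857) - 111865 = (1/(527 + (-22 + 441 + 483)) - 301857) - 111865 = (1/(527 + 902) - 301857) - 111865 = (1/1429 - 301857) - 111865 = -431353652/1429 - 111865 = -591208737/1429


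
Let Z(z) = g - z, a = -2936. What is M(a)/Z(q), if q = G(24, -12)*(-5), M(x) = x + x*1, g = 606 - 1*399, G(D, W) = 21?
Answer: -734/39 ≈ -18.821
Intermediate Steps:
g = 207 (g = 606 - 399 = 207)
M(x) = 2*x (M(x) = x + x = 2*x)
q = -105 (q = 21*(-5) = -105)
Z(z) = 207 - z
M(a)/Z(q) = (2*(-2936))/(207 - 1*(-105)) = -5872/(207 + 105) = -5872/312 = -5872*1/312 = -734/39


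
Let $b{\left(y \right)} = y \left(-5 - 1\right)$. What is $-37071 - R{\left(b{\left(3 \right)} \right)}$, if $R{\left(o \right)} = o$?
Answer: $-37053$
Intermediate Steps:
$b{\left(y \right)} = - 6 y$ ($b{\left(y \right)} = y \left(-6\right) = - 6 y$)
$-37071 - R{\left(b{\left(3 \right)} \right)} = -37071 - \left(-6\right) 3 = -37071 - -18 = -37071 + 18 = -37053$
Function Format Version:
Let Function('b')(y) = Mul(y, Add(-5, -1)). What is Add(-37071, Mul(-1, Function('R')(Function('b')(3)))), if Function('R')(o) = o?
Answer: -37053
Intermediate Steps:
Function('b')(y) = Mul(-6, y) (Function('b')(y) = Mul(y, -6) = Mul(-6, y))
Add(-37071, Mul(-1, Function('R')(Function('b')(3)))) = Add(-37071, Mul(-1, Mul(-6, 3))) = Add(-37071, Mul(-1, -18)) = Add(-37071, 18) = -37053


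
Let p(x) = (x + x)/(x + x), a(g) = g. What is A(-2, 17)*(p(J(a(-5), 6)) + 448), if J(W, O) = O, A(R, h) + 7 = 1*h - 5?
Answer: 2245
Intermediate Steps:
A(R, h) = -12 + h (A(R, h) = -7 + (1*h - 5) = -7 + (h - 5) = -7 + (-5 + h) = -12 + h)
p(x) = 1 (p(x) = (2*x)/((2*x)) = (2*x)*(1/(2*x)) = 1)
A(-2, 17)*(p(J(a(-5), 6)) + 448) = (-12 + 17)*(1 + 448) = 5*449 = 2245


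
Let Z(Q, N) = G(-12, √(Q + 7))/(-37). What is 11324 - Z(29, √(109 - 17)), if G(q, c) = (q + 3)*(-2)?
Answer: 419006/37 ≈ 11324.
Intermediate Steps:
G(q, c) = -6 - 2*q (G(q, c) = (3 + q)*(-2) = -6 - 2*q)
Z(Q, N) = -18/37 (Z(Q, N) = (-6 - 2*(-12))/(-37) = (-6 + 24)*(-1/37) = 18*(-1/37) = -18/37)
11324 - Z(29, √(109 - 17)) = 11324 - 1*(-18/37) = 11324 + 18/37 = 419006/37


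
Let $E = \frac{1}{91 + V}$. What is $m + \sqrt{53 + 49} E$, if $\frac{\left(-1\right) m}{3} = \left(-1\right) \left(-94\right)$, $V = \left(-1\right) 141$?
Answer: $-282 - \frac{\sqrt{102}}{50} \approx -282.2$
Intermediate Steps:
$V = -141$
$E = - \frac{1}{50}$ ($E = \frac{1}{91 - 141} = \frac{1}{-50} = - \frac{1}{50} \approx -0.02$)
$m = -282$ ($m = - 3 \left(\left(-1\right) \left(-94\right)\right) = \left(-3\right) 94 = -282$)
$m + \sqrt{53 + 49} E = -282 + \sqrt{53 + 49} \left(- \frac{1}{50}\right) = -282 + \sqrt{102} \left(- \frac{1}{50}\right) = -282 - \frac{\sqrt{102}}{50}$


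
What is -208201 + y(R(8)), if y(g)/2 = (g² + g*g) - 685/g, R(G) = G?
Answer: -832465/4 ≈ -2.0812e+5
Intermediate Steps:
y(g) = -1370/g + 4*g² (y(g) = 2*((g² + g*g) - 685/g) = 2*((g² + g²) - 685/g) = 2*(2*g² - 685/g) = 2*(-685/g + 2*g²) = -1370/g + 4*g²)
-208201 + y(R(8)) = -208201 + 2*(-685 + 2*8³)/8 = -208201 + 2*(⅛)*(-685 + 2*512) = -208201 + 2*(⅛)*(-685 + 1024) = -208201 + 2*(⅛)*339 = -208201 + 339/4 = -832465/4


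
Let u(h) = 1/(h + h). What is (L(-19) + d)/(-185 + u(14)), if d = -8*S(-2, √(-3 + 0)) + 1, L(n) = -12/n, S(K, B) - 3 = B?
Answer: 11900/98401 + 224*I*√3/5179 ≈ 0.12093 + 0.074914*I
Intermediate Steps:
S(K, B) = 3 + B
d = -23 - 8*I*√3 (d = -8*(3 + √(-3 + 0)) + 1 = -8*(3 + √(-3)) + 1 = -8*(3 + I*√3) + 1 = (-24 - 8*I*√3) + 1 = -23 - 8*I*√3 ≈ -23.0 - 13.856*I)
u(h) = 1/(2*h)
(L(-19) + d)/(-185 + u(14)) = (-12/(-19) + (-23 - 8*I*√3))/(-185 + (½)/14) = (-12*(-1/19) + (-23 - 8*I*√3))/(-185 + (½)*(1/14)) = (12/19 + (-23 - 8*I*√3))/(-185 + 1/28) = (-425/19 - 8*I*√3)/(-5179/28) = (-425/19 - 8*I*√3)*(-28/5179) = 11900/98401 + 224*I*√3/5179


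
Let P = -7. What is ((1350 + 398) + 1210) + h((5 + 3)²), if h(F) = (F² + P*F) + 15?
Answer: 6621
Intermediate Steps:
h(F) = 15 + F² - 7*F (h(F) = (F² - 7*F) + 15 = 15 + F² - 7*F)
((1350 + 398) + 1210) + h((5 + 3)²) = ((1350 + 398) + 1210) + (15 + ((5 + 3)²)² - 7*(5 + 3)²) = (1748 + 1210) + (15 + (8²)² - 7*8²) = 2958 + (15 + 64² - 7*64) = 2958 + (15 + 4096 - 448) = 2958 + 3663 = 6621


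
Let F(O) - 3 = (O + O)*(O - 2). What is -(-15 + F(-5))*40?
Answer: -2320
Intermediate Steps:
F(O) = 3 + 2*O*(-2 + O) (F(O) = 3 + (O + O)*(O - 2) = 3 + (2*O)*(-2 + O) = 3 + 2*O*(-2 + O))
-(-15 + F(-5))*40 = -(-15 + (3 - 4*(-5) + 2*(-5)²))*40 = -(-15 + (3 + 20 + 2*25))*40 = -(-15 + (3 + 20 + 50))*40 = -(-15 + 73)*40 = -58*40 = -1*2320 = -2320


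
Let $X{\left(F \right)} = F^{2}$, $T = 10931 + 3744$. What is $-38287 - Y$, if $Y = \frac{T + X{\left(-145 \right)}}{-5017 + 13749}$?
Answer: $- \frac{83589446}{2183} \approx -38291.0$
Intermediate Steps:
$T = 14675$
$Y = \frac{8925}{2183}$ ($Y = \frac{14675 + \left(-145\right)^{2}}{-5017 + 13749} = \frac{14675 + 21025}{8732} = 35700 \cdot \frac{1}{8732} = \frac{8925}{2183} \approx 4.0884$)
$-38287 - Y = -38287 - \frac{8925}{2183} = - \frac{83589446}{2183}$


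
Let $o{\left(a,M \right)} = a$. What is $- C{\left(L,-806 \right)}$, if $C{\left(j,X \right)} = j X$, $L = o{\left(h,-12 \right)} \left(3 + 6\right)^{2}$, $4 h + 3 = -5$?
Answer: $-130572$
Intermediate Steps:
$h = -2$ ($h = - \frac{3}{4} + \frac{1}{4} \left(-5\right) = - \frac{3}{4} - \frac{5}{4} = -2$)
$L = -162$ ($L = - 2 \left(3 + 6\right)^{2} = - 2 \cdot 9^{2} = \left(-2\right) 81 = -162$)
$C{\left(j,X \right)} = X j$
$- C{\left(L,-806 \right)} = - \left(-806\right) \left(-162\right) = \left(-1\right) 130572 = -130572$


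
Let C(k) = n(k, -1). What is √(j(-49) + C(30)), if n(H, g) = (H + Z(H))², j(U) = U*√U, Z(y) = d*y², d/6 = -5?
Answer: √(727380900 - 343*I) ≈ 26970.0 - 0.e-2*I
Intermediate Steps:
d = -30 (d = 6*(-5) = -30)
Z(y) = -30*y²
j(U) = U^(3/2)
n(H, g) = (H - 30*H²)²
C(k) = k²*(-1 + 30*k)²
√(j(-49) + C(30)) = √((-49)^(3/2) + 30²*(-1 + 30*30)²) = √(-343*I + 900*(-1 + 900)²) = √(-343*I + 900*899²) = √(-343*I + 900*808201) = √(-343*I + 727380900) = √(727380900 - 343*I)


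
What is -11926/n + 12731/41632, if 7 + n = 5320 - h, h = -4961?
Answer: -182852469/213863584 ≈ -0.85500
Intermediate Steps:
n = 10274 (n = -7 + (5320 - 1*(-4961)) = -7 + (5320 + 4961) = -7 + 10281 = 10274)
-11926/n + 12731/41632 = -11926/10274 + 12731/41632 = -11926*1/10274 + 12731*(1/41632) = -5963/5137 + 12731/41632 = -182852469/213863584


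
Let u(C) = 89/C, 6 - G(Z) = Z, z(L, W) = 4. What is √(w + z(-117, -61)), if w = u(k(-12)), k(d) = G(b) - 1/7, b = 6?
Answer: I*√619 ≈ 24.88*I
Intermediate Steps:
G(Z) = 6 - Z
k(d) = -⅐ (k(d) = (6 - 1*6) - 1/7 = (6 - 6) - 1*⅐ = 0 - ⅐ = -⅐)
w = -623 (w = 89/(-⅐) = 89*(-7) = -623)
√(w + z(-117, -61)) = √(-623 + 4) = √(-619) = I*√619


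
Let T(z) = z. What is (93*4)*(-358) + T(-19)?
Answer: -133195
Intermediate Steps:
(93*4)*(-358) + T(-19) = (93*4)*(-358) - 19 = 372*(-358) - 19 = -133176 - 19 = -133195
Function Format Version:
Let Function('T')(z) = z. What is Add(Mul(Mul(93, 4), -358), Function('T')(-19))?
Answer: -133195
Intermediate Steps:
Add(Mul(Mul(93, 4), -358), Function('T')(-19)) = Add(Mul(Mul(93, 4), -358), -19) = Add(Mul(372, -358), -19) = Add(-133176, -19) = -133195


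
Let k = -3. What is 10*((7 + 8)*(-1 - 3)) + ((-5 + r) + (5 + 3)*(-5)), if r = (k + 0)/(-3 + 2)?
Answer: -642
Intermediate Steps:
r = 3 (r = (-3 + 0)/(-3 + 2) = -3/(-1) = -3*(-1) = 3)
10*((7 + 8)*(-1 - 3)) + ((-5 + r) + (5 + 3)*(-5)) = 10*((7 + 8)*(-1 - 3)) + ((-5 + 3) + (5 + 3)*(-5)) = 10*(15*(-4)) + (-2 + 8*(-5)) = 10*(-60) + (-2 - 40) = -600 - 42 = -642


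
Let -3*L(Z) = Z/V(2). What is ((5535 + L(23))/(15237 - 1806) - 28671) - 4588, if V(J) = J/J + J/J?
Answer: -243652417/7326 ≈ -33259.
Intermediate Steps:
V(J) = 2 (V(J) = 1 + 1 = 2)
L(Z) = -Z/6 (L(Z) = -Z/(3*2) = -Z/6)
((5535 + L(23))/(15237 - 1806) - 28671) - 4588 = ((5535 - ⅙*23)/(15237 - 1806) - 28671) - 4588 = ((5535 - 23/6)/13431 - 28671) - 4588 = ((33187/6)*(1/13431) - 28671) - 4588 = (3017/7326 - 28671) - 4588 = -210040729/7326 - 4588 = -243652417/7326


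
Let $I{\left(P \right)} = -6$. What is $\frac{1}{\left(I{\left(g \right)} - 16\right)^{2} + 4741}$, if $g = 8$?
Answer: $\frac{1}{5225} \approx 0.00019139$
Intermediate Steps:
$\frac{1}{\left(I{\left(g \right)} - 16\right)^{2} + 4741} = \frac{1}{\left(-6 - 16\right)^{2} + 4741} = \frac{1}{\left(-22\right)^{2} + 4741} = \frac{1}{484 + 4741} = \frac{1}{5225}$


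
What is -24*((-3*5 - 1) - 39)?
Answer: 1320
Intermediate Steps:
-24*((-3*5 - 1) - 39) = -24*((-15 - 1) - 39) = -24*(-16 - 39) = -24*(-55) = 1320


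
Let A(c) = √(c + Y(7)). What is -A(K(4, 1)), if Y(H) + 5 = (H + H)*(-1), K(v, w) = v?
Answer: -I*√15 ≈ -3.873*I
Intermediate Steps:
Y(H) = -5 - 2*H (Y(H) = -5 + (H + H)*(-1) = -5 + (2*H)*(-1) = -5 - 2*H)
A(c) = √(-19 + c) (A(c) = √(c + (-5 - 2*7)) = √(c + (-5 - 14)) = √(c - 19) = √(-19 + c))
-A(K(4, 1)) = -√(-19 + 4) = -√(-15) = -I*√15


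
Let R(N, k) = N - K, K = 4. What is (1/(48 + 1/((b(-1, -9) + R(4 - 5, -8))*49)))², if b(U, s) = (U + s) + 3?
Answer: 345744/796537729 ≈ 0.00043406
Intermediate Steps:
R(N, k) = -4 + N (R(N, k) = N - 1*4 = N - 4 = -4 + N)
b(U, s) = 3 + U + s
(1/(48 + 1/((b(-1, -9) + R(4 - 5, -8))*49)))² = (1/(48 + 1/(((3 - 1 - 9) + (-4 + (4 - 5)))*49)))² = (1/(48 + (1/49)/(-7 + (-4 - 1))))² = (1/(48 + (1/49)/(-7 - 5)))² = (1/(48 + (1/49)/(-12)))² = (1/(48 - 1/12*1/49))² = (1/(48 - 1/588))² = (1/(28223/588))² = (588/28223)² = 345744/796537729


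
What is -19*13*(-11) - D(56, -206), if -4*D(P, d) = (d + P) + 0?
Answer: 5359/2 ≈ 2679.5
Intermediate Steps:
D(P, d) = -P/4 - d/4 (D(P, d) = -((d + P) + 0)/4 = -((P + d) + 0)/4 = -(P + d)/4 = -P/4 - d/4)
-19*13*(-11) - D(56, -206) = -19*13*(-11) - (-¼*56 - ¼*(-206)) = -247*(-11) - (-14 + 103/2) = 2717 - 1*75/2 = 2717 - 75/2 = 5359/2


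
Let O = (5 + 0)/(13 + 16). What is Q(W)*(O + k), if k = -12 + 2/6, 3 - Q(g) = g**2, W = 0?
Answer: -1000/29 ≈ -34.483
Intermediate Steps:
Q(g) = 3 - g**2
O = 5/29 ≈ 0.17241
k = -35/3 (k = -12 + 2*(1/6) = -12 + 1/3 = -35/3 ≈ -11.667)
Q(W)*(O + k) = (3 - 1*0**2)*(5/29 - 35/3) = (3 - 1*0)*(-1000/87) = (3 + 0)*(-1000/87) = 3*(-1000/87) = -1000/29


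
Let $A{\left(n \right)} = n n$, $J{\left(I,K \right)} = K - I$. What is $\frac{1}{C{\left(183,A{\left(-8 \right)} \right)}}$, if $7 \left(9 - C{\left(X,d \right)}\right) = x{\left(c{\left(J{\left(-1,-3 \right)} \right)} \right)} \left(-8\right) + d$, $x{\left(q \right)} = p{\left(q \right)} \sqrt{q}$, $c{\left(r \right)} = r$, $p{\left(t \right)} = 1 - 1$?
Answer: $-7$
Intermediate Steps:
$p{\left(t \right)} = 0$ ($p{\left(t \right)} = 1 - 1 = 0$)
$x{\left(q \right)} = 0$ ($x{\left(q \right)} = 0 \sqrt{q} = 0$)
$A{\left(n \right)} = n^{2}$
$C{\left(X,d \right)} = 9 - \frac{d}{7}$ ($C{\left(X,d \right)} = 9 - \frac{0 \left(-8\right) + d}{7} = 9 - \frac{0 + d}{7} = 9 - \frac{d}{7}$)
$\frac{1}{C{\left(183,A{\left(-8 \right)} \right)}} = \frac{1}{9 - \frac{\left(-8\right)^{2}}{7}} = \frac{1}{9 - \frac{64}{7}} = \frac{1}{- \frac{1}{7}} = -7$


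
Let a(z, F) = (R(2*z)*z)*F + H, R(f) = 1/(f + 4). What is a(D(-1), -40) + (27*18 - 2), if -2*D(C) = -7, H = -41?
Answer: 4733/11 ≈ 430.27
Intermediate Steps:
R(f) = 1/(4 + f)
D(C) = 7/2 (D(C) = -½*(-7) = 7/2)
a(z, F) = -41 + F*z/(4 + 2*z) (a(z, F) = (z/(4 + 2*z))*F - 41 = F*z/(4 + 2*z) - 41 = -41 + F*z/(4 + 2*z))
a(D(-1), -40) + (27*18 - 2) = (-164 - 82*7/2 - 40*7/2)/(2*(2 + 7/2)) + (27*18 - 2) = (-164 - 287 - 140)/(2*(11/2)) + (486 - 2) = (½)*(2/11)*(-591) + 484 = -591/11 + 484 = 4733/11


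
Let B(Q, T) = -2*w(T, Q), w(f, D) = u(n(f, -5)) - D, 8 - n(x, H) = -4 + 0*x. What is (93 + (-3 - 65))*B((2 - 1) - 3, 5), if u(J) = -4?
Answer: 100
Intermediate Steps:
n(x, H) = 12 (n(x, H) = 8 - (-4 + 0*x) = 8 - (-4 + 0) = 8 - 1*(-4) = 8 + 4 = 12)
w(f, D) = -4 - D
B(Q, T) = 8 + 2*Q (B(Q, T) = -2*(-4 - Q) = 8 + 2*Q)
(93 + (-3 - 65))*B((2 - 1) - 3, 5) = (93 + (-3 - 65))*(8 + 2*((2 - 1) - 3)) = (93 - 68)*(8 + 2*(1 - 3)) = 25*(8 + 2*(-2)) = 25*(8 - 4) = 25*4 = 100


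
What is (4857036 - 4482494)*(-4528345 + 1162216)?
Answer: -1260756687918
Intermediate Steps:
(4857036 - 4482494)*(-4528345 + 1162216) = 374542*(-3366129) = -1260756687918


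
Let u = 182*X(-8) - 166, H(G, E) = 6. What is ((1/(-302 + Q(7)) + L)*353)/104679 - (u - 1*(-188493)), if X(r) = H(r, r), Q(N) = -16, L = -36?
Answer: -6305368938815/33287922 ≈ -1.8942e+5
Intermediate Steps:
X(r) = 6
u = 926 (u = 182*6 - 166 = 1092 - 166 = 926)
((1/(-302 + Q(7)) + L)*353)/104679 - (u - 1*(-188493)) = ((1/(-302 - 16) - 36)*353)/104679 - (926 - 1*(-188493)) = ((1/(-318) - 36)*353)*(1/104679) - (926 + 188493) = ((-1/318 - 36)*353)*(1/104679) - 1*189419 = -11449/318*353*(1/104679) - 189419 = -4041497/318*1/104679 - 189419 = -4041497/33287922 - 189419 = -6305368938815/33287922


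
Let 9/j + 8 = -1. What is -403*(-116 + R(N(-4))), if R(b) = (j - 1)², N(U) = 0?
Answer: 45136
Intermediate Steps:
j = -1 (j = 9/(-8 - 1) = 9/(-9) = 9*(-⅑) = -1)
R(b) = 4 (R(b) = (-1 - 1)² = (-2)² = 4)
-403*(-116 + R(N(-4))) = -403*(-116 + 4) = -403*(-112) = 45136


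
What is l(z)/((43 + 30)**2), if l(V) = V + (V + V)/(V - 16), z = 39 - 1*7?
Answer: 36/5329 ≈ 0.0067555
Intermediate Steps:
z = 32 (z = 39 - 7 = 32)
l(V) = V + 2*V/(-16 + V) (l(V) = V + (2*V)/(-16 + V) = V + 2*V/(-16 + V))
l(z)/((43 + 30)**2) = (32*(-14 + 32)/(-16 + 32))/((43 + 30)**2) = (32*18/16)/(73**2) = (32*(1/16)*18)/5329 = 36*(1/5329) = 36/5329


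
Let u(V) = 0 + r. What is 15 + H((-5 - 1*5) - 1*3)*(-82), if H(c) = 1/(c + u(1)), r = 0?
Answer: 277/13 ≈ 21.308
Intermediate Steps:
u(V) = 0 (u(V) = 0 + 0 = 0)
H(c) = 1/c (H(c) = 1/(c + 0) = 1/c)
15 + H((-5 - 1*5) - 1*3)*(-82) = 15 - 82/((-5 - 1*5) - 1*3) = 15 - 82/((-5 - 5) - 3) = 15 - 82/(-10 - 3) = 15 - 82/(-13) = 15 - 1/13*(-82) = 15 + 82/13 = 277/13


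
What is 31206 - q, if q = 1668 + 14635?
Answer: 14903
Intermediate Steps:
q = 16303
31206 - q = 31206 - 1*16303 = 31206 - 16303 = 14903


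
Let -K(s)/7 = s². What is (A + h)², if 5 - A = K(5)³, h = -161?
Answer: 28721228289961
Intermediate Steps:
K(s) = -7*s²
A = 5359380 (A = 5 - (-7*5²)³ = 5 - (-7*25)³ = 5 - 1*(-175)³ = 5 - 1*(-5359375) = 5 + 5359375 = 5359380)
(A + h)² = (5359380 - 161)² = 5359219² = 28721228289961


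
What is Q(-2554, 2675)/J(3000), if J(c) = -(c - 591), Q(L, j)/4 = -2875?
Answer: 11500/2409 ≈ 4.7738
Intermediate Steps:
Q(L, j) = -11500 (Q(L, j) = 4*(-2875) = -11500)
J(c) = 591 - c (J(c) = -(-591 + c) = 591 - c)
Q(-2554, 2675)/J(3000) = -11500/(591 - 1*3000) = -11500/(591 - 3000) = -11500/(-2409) = -11500*(-1/2409) = 11500/2409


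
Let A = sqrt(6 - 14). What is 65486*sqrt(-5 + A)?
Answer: 65486*sqrt(-5 + 2*I*sqrt(2)) ≈ 39956.0 + 1.5178e+5*I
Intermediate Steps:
A = 2*I*sqrt(2) (A = sqrt(-8) = 2*I*sqrt(2) ≈ 2.8284*I)
65486*sqrt(-5 + A) = 65486*sqrt(-5 + 2*I*sqrt(2))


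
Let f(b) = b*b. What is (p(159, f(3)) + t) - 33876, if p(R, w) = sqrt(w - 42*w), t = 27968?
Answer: -5908 + 3*I*sqrt(41) ≈ -5908.0 + 19.209*I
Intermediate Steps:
f(b) = b**2
p(R, w) = sqrt(41)*sqrt(-w) (p(R, w) = sqrt(-41*w) = sqrt(41)*sqrt(-w))
(p(159, f(3)) + t) - 33876 = (sqrt(41)*sqrt(-1*3**2) + 27968) - 33876 = (sqrt(41)*sqrt(-1*9) + 27968) - 33876 = (sqrt(41)*sqrt(-9) + 27968) - 33876 = (sqrt(41)*(3*I) + 27968) - 33876 = (3*I*sqrt(41) + 27968) - 33876 = (27968 + 3*I*sqrt(41)) - 33876 = -5908 + 3*I*sqrt(41)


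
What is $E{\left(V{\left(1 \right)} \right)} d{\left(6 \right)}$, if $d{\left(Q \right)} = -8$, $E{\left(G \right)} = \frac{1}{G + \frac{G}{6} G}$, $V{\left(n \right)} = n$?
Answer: $- \frac{48}{7} \approx -6.8571$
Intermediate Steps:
$E{\left(G \right)} = \frac{1}{G + \frac{G^{2}}{6}}$ ($E{\left(G \right)} = \frac{1}{G + G \frac{1}{6} G} = \frac{1}{G + \frac{G}{6} G} = \frac{1}{G + \frac{G^{2}}{6}}$)
$E{\left(V{\left(1 \right)} \right)} d{\left(6 \right)} = \frac{6}{1 \left(6 + 1\right)} \left(-8\right) = 6 \cdot 1 \cdot \frac{1}{7} \left(-8\right) = \frac{6}{7} \left(-8\right) = - \frac{48}{7}$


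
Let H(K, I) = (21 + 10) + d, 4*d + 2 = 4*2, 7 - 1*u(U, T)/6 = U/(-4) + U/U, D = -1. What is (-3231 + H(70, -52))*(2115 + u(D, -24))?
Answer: -27500703/4 ≈ -6.8752e+6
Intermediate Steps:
u(U, T) = 36 + 3*U/2 (u(U, T) = 42 - 6*(U/(-4) + U/U) = 42 - 6*(U*(-1/4) + 1) = 42 - 6*(-U/4 + 1) = 42 - 6*(1 - U/4) = 42 + (-6 + 3*U/2) = 36 + 3*U/2)
d = 3/2 (d = -1/2 + (4*2)/4 = -1/2 + (1/4)*8 = -1/2 + 2 = 3/2 ≈ 1.5000)
H(K, I) = 65/2 (H(K, I) = (21 + 10) + 3/2 = 31 + 3/2 = 65/2)
(-3231 + H(70, -52))*(2115 + u(D, -24)) = (-3231 + 65/2)*(2115 + (36 + (3/2)*(-1))) = -6397*(2115 + (36 - 3/2))/2 = -6397*(2115 + 69/2)/2 = -6397/2*4299/2 = -27500703/4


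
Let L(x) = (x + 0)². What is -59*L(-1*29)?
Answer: -49619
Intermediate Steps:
L(x) = x²
-59*L(-1*29) = -59*(-1*29)² = -59*(-29)² = -59*841 = -49619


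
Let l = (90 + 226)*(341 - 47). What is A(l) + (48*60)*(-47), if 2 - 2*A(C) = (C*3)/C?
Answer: -270721/2 ≈ -1.3536e+5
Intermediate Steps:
l = 92904 (l = 316*294 = 92904)
A(C) = -1/2 (A(C) = 1 - C*3/(2*C) = 1 - 3*C/(2*C) = 1 - 1/2*3 = 1 - 3/2 = -1/2)
A(l) + (48*60)*(-47) = -1/2 + (48*60)*(-47) = -1/2 + 2880*(-47) = -1/2 - 135360 = -270721/2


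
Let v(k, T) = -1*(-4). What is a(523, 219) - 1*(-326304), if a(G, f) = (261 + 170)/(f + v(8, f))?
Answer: 72766223/223 ≈ 3.2631e+5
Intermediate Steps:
v(k, T) = 4
a(G, f) = 431/(4 + f) (a(G, f) = (261 + 170)/(f + 4) = 431/(4 + f))
a(523, 219) - 1*(-326304) = 431/(4 + 219) - 1*(-326304) = 431/223 + 326304 = 72766223/223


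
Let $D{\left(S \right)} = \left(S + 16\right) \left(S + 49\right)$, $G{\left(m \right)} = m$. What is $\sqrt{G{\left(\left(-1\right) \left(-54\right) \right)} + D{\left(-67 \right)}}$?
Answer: $18 \sqrt{3} \approx 31.177$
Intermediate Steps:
$D{\left(S \right)} = \left(16 + S\right) \left(49 + S\right)$
$\sqrt{G{\left(\left(-1\right) \left(-54\right) \right)} + D{\left(-67 \right)}} = \sqrt{\left(-1\right) \left(-54\right) + \left(784 + \left(-67\right)^{2} + 65 \left(-67\right)\right)} = \sqrt{54 + \left(784 + 4489 - 4355\right)} = \sqrt{54 + 918} = \sqrt{972} = 18 \sqrt{3}$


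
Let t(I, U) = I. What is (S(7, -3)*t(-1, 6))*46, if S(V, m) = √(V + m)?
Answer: -92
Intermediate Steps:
(S(7, -3)*t(-1, 6))*46 = (√(7 - 3)*(-1))*46 = (√4*(-1))*46 = (2*(-1))*46 = -2*46 = -92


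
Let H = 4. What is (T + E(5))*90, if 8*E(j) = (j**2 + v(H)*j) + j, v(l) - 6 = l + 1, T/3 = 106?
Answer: 118305/4 ≈ 29576.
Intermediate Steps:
T = 318 (T = 3*106 = 318)
v(l) = 7 + l (v(l) = 6 + (l + 1) = 6 + (1 + l) = 7 + l)
E(j) = j**2/8 + 3*j/2 (E(j) = ((j**2 + (7 + 4)*j) + j)/8 = ((j**2 + 11*j) + j)/8 = (j**2 + 12*j)/8 = j**2/8 + 3*j/2)
(T + E(5))*90 = (318 + (1/8)*5*(12 + 5))*90 = (318 + (1/8)*5*17)*90 = (318 + 85/8)*90 = (2629/8)*90 = 118305/4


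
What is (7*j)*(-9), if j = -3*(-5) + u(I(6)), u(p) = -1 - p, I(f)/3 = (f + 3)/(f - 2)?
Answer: -1827/4 ≈ -456.75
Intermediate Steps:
I(f) = 3*(3 + f)/(-2 + f) (I(f) = 3*((f + 3)/(f - 2)) = 3*((3 + f)/(-2 + f)) = 3*(3 + f)/(-2 + f))
j = 29/4 (j = -3*(-5) + (-1 - 3*(3 + 6)/(-2 + 6)) = 15 + (-1 - 3*9/4) = 15 + (-1 - 1*27/4) = 15 + (-1 - 27/4) = 15 - 31/4 = 29/4 ≈ 7.2500)
(7*j)*(-9) = (7*(29/4))*(-9) = (203/4)*(-9) = -1827/4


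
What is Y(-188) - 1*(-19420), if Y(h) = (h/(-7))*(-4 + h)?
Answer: 99844/7 ≈ 14263.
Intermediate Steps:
Y(h) = -h*(-4 + h)/7 (Y(h) = (h*(-1/7))*(-4 + h) = (-h/7)*(-4 + h) = -h*(-4 + h)/7)
Y(-188) - 1*(-19420) = (1/7)*(-188)*(4 - 1*(-188)) - 1*(-19420) = (1/7)*(-188)*(4 + 188) + 19420 = (1/7)*(-188)*192 + 19420 = -36096/7 + 19420 = 99844/7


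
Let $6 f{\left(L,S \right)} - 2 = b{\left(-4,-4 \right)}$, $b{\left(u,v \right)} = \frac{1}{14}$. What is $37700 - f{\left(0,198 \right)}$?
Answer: $\frac{3166771}{84} \approx 37700.0$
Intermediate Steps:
$b{\left(u,v \right)} = \frac{1}{14}$
$f{\left(L,S \right)} = \frac{29}{84}$ ($f{\left(L,S \right)} = \frac{1}{3} + \frac{1}{6} \cdot \frac{1}{14} = \frac{1}{3} + \frac{1}{84} = \frac{29}{84}$)
$37700 - f{\left(0,198 \right)} = 37700 - \frac{29}{84} = \frac{3166771}{84}$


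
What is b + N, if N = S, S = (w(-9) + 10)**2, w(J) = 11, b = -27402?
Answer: -26961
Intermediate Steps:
S = 441 (S = (11 + 10)**2 = 21**2 = 441)
N = 441
b + N = -27402 + 441 = -26961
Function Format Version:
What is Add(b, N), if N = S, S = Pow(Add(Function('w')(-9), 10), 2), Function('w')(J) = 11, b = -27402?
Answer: -26961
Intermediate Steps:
S = 441 (S = Pow(Add(11, 10), 2) = Pow(21, 2) = 441)
N = 441
Add(b, N) = Add(-27402, 441) = -26961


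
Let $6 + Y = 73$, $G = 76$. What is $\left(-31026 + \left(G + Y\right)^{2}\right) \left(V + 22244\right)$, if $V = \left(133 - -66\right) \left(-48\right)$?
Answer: $-134243284$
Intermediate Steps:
$Y = 67$ ($Y = -6 + 73 = 67$)
$V = -9552$ ($V = \left(133 + 66\right) \left(-48\right) = 199 \left(-48\right) = -9552$)
$\left(-31026 + \left(G + Y\right)^{2}\right) \left(V + 22244\right) = \left(-31026 + \left(76 + 67\right)^{2}\right) \left(-9552 + 22244\right) = \left(-31026 + 143^{2}\right) 12692 = \left(-31026 + 20449\right) 12692 = \left(-10577\right) 12692 = -134243284$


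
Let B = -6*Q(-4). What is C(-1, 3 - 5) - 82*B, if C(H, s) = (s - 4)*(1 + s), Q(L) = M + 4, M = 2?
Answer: 2958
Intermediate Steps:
Q(L) = 6 (Q(L) = 2 + 4 = 6)
B = -36 (B = -6*6 = -36)
C(H, s) = (1 + s)*(-4 + s) (C(H, s) = (-4 + s)*(1 + s) = (1 + s)*(-4 + s))
C(-1, 3 - 5) - 82*B = (-4 + (3 - 5)**2 - 3*(3 - 5)) - 82*(-36) = (-4 + (-2)**2 - 3*(-2)) + 2952 = (-4 + 4 + 6) + 2952 = 6 + 2952 = 2958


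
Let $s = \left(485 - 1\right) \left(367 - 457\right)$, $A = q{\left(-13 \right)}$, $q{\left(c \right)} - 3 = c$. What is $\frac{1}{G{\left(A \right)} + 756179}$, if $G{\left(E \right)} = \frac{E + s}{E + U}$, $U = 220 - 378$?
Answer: $\frac{84}{63540821} \approx 1.322 \cdot 10^{-6}$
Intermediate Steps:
$q{\left(c \right)} = 3 + c$
$A = -10$ ($A = 3 - 13 = -10$)
$s = -43560$ ($s = 484 \left(-90\right) = -43560$)
$U = -158$ ($U = 220 - 378 = -158$)
$G{\left(E \right)} = \frac{-43560 + E}{-158 + E}$ ($G{\left(E \right)} = \frac{E - 43560}{E - 158} = \frac{-43560 + E}{-158 + E}$)
$\frac{1}{G{\left(A \right)} + 756179} = \frac{1}{\frac{-43560 - 10}{-158 - 10} + 756179} = \frac{1}{\frac{1}{-168} \left(-43570\right) + 756179} = \frac{1}{\left(- \frac{1}{168}\right) \left(-43570\right) + 756179} = \frac{1}{\frac{21785}{84} + 756179} = \frac{1}{\frac{63540821}{84}} = \frac{84}{63540821}$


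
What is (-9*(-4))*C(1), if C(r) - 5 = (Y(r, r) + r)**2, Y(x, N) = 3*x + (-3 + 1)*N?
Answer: 324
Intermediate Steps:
Y(x, N) = -2*N + 3*x (Y(x, N) = 3*x - 2*N = -2*N + 3*x)
C(r) = 5 + 4*r**2 (C(r) = 5 + ((-2*r + 3*r) + r)**2 = 5 + (r + r)**2 = 5 + (2*r)**2 = 5 + 4*r**2)
(-9*(-4))*C(1) = (-9*(-4))*(5 + 4*1**2) = 36*(5 + 4*1) = 36*(5 + 4) = 36*9 = 324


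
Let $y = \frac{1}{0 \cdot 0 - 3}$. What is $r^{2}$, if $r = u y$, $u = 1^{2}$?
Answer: $\frac{1}{9} \approx 0.11111$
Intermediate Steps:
$u = 1$
$y = - \frac{1}{3}$ ($y = \frac{1}{0 - 3} = \frac{1}{-3} = - \frac{1}{3} \approx -0.33333$)
$r = - \frac{1}{3}$ ($r = 1 \left(- \frac{1}{3}\right) = - \frac{1}{3} \approx -0.33333$)
$r^{2} = \left(- \frac{1}{3}\right)^{2} = \frac{1}{9}$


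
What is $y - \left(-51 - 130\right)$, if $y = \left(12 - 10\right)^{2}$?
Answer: $185$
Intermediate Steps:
$y = 4$ ($y = 2^{2} = 4$)
$y - \left(-51 - 130\right) = 4 - \left(-51 - 130\right) = 4 - -181 = 4 + 181 = 185$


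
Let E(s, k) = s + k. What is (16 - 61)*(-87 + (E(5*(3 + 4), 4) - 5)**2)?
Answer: -48105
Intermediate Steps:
E(s, k) = k + s
(16 - 61)*(-87 + (E(5*(3 + 4), 4) - 5)**2) = (16 - 61)*(-87 + ((4 + 5*(3 + 4)) - 5)**2) = -45*(-87 + ((4 + 5*7) - 5)**2) = -45*(-87 + ((4 + 35) - 5)**2) = -45*(-87 + (39 - 5)**2) = -45*(-87 + 34**2) = -45*(-87 + 1156) = -45*1069 = -48105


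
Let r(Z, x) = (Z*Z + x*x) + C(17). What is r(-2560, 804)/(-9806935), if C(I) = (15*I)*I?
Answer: -7204351/9806935 ≈ -0.73462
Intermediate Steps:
C(I) = 15*I²
r(Z, x) = 4335 + Z² + x² (r(Z, x) = (Z*Z + x*x) + 15*17² = (Z² + x²) + 15*289 = (Z² + x²) + 4335 = 4335 + Z² + x²)
r(-2560, 804)/(-9806935) = (4335 + (-2560)² + 804²)/(-9806935) = (4335 + 6553600 + 646416)*(-1/9806935) = 7204351*(-1/9806935) = -7204351/9806935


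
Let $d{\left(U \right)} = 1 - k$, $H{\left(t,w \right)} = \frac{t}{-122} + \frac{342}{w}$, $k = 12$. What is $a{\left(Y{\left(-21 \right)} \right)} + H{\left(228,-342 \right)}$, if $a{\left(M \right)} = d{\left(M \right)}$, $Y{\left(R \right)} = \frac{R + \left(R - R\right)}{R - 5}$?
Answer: $- \frac{846}{61} \approx -13.869$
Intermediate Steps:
$Y{\left(R \right)} = \frac{R}{-5 + R}$ ($Y{\left(R \right)} = \frac{R + 0}{-5 + R} = \frac{R}{-5 + R}$)
$H{\left(t,w \right)} = \frac{342}{w} - \frac{t}{122}$ ($H{\left(t,w \right)} = t \left(- \frac{1}{122}\right) + \frac{342}{w} = - \frac{t}{122} + \frac{342}{w} = \frac{342}{w} - \frac{t}{122}$)
$d{\left(U \right)} = -11$ ($d{\left(U \right)} = 1 - 12 = -11$)
$a{\left(M \right)} = -11$
$a{\left(Y{\left(-21 \right)} \right)} + H{\left(228,-342 \right)} = -11 + \left(\frac{342}{-342} - \frac{114}{61}\right) = -11 + \left(342 \left(- \frac{1}{342}\right) - \frac{114}{61}\right) = -11 - \frac{175}{61} = - \frac{846}{61}$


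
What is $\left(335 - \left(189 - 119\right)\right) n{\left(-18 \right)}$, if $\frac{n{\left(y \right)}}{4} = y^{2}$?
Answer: $343440$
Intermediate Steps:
$n{\left(y \right)} = 4 y^{2}$
$\left(335 - \left(189 - 119\right)\right) n{\left(-18 \right)} = \left(335 - \left(189 - 119\right)\right) 4 \left(-18\right)^{2} = \left(335 - 70\right) 4 \cdot 324 = \left(335 - 70\right) 1296 = 265 \cdot 1296 = 343440$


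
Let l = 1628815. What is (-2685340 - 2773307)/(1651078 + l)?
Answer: -5458647/3279893 ≈ -1.6643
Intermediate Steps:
(-2685340 - 2773307)/(1651078 + l) = (-2685340 - 2773307)/(1651078 + 1628815) = -5458647/3279893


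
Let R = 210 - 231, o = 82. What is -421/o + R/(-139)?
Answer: -56797/11398 ≈ -4.9831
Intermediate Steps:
R = -21
-421/o + R/(-139) = -421/82 - 21/(-139) = -421*1/82 - 21*(-1/139) = -421/82 + 21/139 = -56797/11398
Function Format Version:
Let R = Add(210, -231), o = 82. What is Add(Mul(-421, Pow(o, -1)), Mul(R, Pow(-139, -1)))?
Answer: Rational(-56797, 11398) ≈ -4.9831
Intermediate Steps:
R = -21
Add(Mul(-421, Pow(o, -1)), Mul(R, Pow(-139, -1))) = Add(Mul(-421, Pow(82, -1)), Mul(-21, Pow(-139, -1))) = Add(Mul(-421, Rational(1, 82)), Mul(-21, Rational(-1, 139))) = Add(Rational(-421, 82), Rational(21, 139)) = Rational(-56797, 11398)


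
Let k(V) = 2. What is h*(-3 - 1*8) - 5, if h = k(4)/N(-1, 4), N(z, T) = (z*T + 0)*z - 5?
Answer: 17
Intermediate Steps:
N(z, T) = -5 + T*z² (N(z, T) = (T*z + 0)*z - 5 = (T*z)*z - 5 = T*z² - 5 = -5 + T*z²)
h = -2 (h = 2/(-5 + 4*(-1)²) = 2/(-5 + 4*1) = 2/(-5 + 4) = 2/(-1) = 2*(-1) = -2)
h*(-3 - 1*8) - 5 = -2*(-3 - 1*8) - 5 = -2*(-3 - 8) - 5 = -2*(-11) - 5 = 22 - 5 = 17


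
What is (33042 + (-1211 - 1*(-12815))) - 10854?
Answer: 33792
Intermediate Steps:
(33042 + (-1211 - 1*(-12815))) - 10854 = (33042 + (-1211 + 12815)) - 10854 = (33042 + 11604) - 10854 = 44646 - 10854 = 33792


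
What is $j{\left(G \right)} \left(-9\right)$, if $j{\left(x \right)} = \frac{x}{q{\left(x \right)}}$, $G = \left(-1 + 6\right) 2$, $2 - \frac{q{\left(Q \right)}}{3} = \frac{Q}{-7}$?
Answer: $- \frac{35}{4} \approx -8.75$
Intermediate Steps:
$q{\left(Q \right)} = 6 + \frac{3 Q}{7}$ ($q{\left(Q \right)} = 6 - 3 \frac{Q}{-7} = 6 - 3 Q \left(- \frac{1}{7}\right) = 6 - 3 \left(- \frac{Q}{7}\right) = 6 + \frac{3 Q}{7}$)
$G = 10$ ($G = 5 \cdot 2 = 10$)
$j{\left(x \right)} = \frac{x}{6 + \frac{3 x}{7}}$
$j{\left(G \right)} \left(-9\right) = \frac{7}{3} \cdot 10 \frac{1}{14 + 10} \left(-9\right) = \frac{7}{3} \cdot 10 \cdot \frac{1}{24} \left(-9\right) = \frac{35}{36} \left(-9\right) = - \frac{35}{4}$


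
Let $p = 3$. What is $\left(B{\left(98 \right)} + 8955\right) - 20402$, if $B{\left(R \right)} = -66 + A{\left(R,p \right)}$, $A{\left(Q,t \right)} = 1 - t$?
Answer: $-11515$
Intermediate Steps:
$B{\left(R \right)} = -68$ ($B{\left(R \right)} = -66 + \left(1 - 3\right) = -66 - 2 = -68$)
$\left(B{\left(98 \right)} + 8955\right) - 20402 = \left(-68 + 8955\right) - 20402 = 8887 - 20402 = -11515$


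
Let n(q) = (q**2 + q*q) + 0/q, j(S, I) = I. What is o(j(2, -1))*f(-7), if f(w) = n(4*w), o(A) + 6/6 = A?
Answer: -3136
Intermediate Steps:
o(A) = -1 + A
n(q) = 2*q**2 (n(q) = (q**2 + q**2) + 0 = 2*q**2 + 0 = 2*q**2)
f(w) = 32*w**2 (f(w) = 2*(4*w)**2 = 2*(16*w**2) = 32*w**2)
o(j(2, -1))*f(-7) = (-1 - 1)*(32*(-7)**2) = -64*49 = -2*1568 = -3136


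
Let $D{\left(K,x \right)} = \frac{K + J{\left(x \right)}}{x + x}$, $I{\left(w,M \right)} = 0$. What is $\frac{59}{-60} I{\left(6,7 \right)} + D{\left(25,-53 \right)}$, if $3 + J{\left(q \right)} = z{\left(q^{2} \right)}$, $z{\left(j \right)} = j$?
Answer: $- \frac{2831}{106} \approx -26.708$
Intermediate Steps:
$J{\left(q \right)} = -3 + q^{2}$
$D{\left(K,x \right)} = \frac{-3 + K + x^{2}}{2 x}$ ($D{\left(K,x \right)} = \frac{K + \left(-3 + x^{2}\right)}{x + x} = \frac{-3 + K + x^{2}}{2 x}$)
$\frac{59}{-60} I{\left(6,7 \right)} + D{\left(25,-53 \right)} = \frac{59}{-60} \cdot 0 + \frac{-3 + 25 + \left(-53\right)^{2}}{2 \left(-53\right)} = 59 \left(- \frac{1}{60}\right) 0 + \frac{1}{2} \left(- \frac{1}{53}\right) \left(-3 + 25 + 2809\right) = \left(- \frac{59}{60}\right) 0 + \frac{1}{2} \left(- \frac{1}{53}\right) 2831 = 0 - \frac{2831}{106} = - \frac{2831}{106}$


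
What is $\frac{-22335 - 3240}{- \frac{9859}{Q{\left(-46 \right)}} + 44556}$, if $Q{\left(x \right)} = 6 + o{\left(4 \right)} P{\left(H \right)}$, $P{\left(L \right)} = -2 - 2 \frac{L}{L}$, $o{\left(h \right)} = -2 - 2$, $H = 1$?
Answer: $- \frac{562650}{970373} \approx -0.57983$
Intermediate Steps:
$o{\left(h \right)} = -4$
$P{\left(L \right)} = -4$ ($P{\left(L \right)} = -2 - 2 \cdot 1 = -2 - 2 = -4$)
$Q{\left(x \right)} = 22$ ($Q{\left(x \right)} = 6 - -16 = 6 + 16 = 22$)
$\frac{-22335 - 3240}{- \frac{9859}{Q{\left(-46 \right)}} + 44556} = \frac{-22335 - 3240}{- \frac{9859}{22} + 44556} = - \frac{25575}{\left(-9859\right) \frac{1}{22} + 44556} = - \frac{25575}{- \frac{9859}{22} + 44556} = - \frac{25575}{\frac{970373}{22}} = \left(-25575\right) \frac{22}{970373} = - \frac{562650}{970373}$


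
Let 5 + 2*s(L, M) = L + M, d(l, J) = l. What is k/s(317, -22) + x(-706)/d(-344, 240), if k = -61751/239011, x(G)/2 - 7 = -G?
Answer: -24720773407/5960934340 ≈ -4.1471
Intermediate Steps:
x(G) = 14 - 2*G (x(G) = 14 + 2*(-G) = 14 - 2*G)
k = -61751/239011 (k = -61751*1/239011 = -61751/239011 ≈ -0.25836)
s(L, M) = -5/2 + L/2 + M/2 (s(L, M) = -5/2 + (L + M)/2 = -5/2 + (L/2 + M/2) = -5/2 + L/2 + M/2)
k/s(317, -22) + x(-706)/d(-344, 240) = -61751/(239011*(-5/2 + (½)*317 + (½)*(-22))) + (14 - 2*(-706))/(-344) = -61751/(239011*(-5/2 + 317/2 - 11)) + (14 + 1412)*(-1/344) = -61751/239011/145 + 1426*(-1/344) = -61751/239011*1/145 - 713/172 = -61751/34656595 - 713/172 = -24720773407/5960934340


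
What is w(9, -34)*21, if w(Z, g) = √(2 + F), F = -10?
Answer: 42*I*√2 ≈ 59.397*I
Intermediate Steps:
w(Z, g) = 2*I*√2 (w(Z, g) = √(2 - 10) = √(-8) = 2*I*√2)
w(9, -34)*21 = (2*I*√2)*21 = 42*I*√2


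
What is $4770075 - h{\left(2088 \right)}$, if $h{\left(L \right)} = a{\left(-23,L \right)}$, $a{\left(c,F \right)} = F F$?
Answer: $410331$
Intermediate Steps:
$a{\left(c,F \right)} = F^{2}$
$h{\left(L \right)} = L^{2}$
$4770075 - h{\left(2088 \right)} = 4770075 - 2088^{2} = 4770075 - 4359744 = 410331$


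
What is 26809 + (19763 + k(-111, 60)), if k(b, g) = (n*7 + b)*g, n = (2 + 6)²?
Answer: 66792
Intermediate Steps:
n = 64 (n = 8² = 64)
k(b, g) = g*(448 + b) (k(b, g) = (64*7 + b)*g = (448 + b)*g = g*(448 + b))
26809 + (19763 + k(-111, 60)) = 26809 + (19763 + 60*(448 - 111)) = 26809 + (19763 + 60*337) = 26809 + (19763 + 20220) = 26809 + 39983 = 66792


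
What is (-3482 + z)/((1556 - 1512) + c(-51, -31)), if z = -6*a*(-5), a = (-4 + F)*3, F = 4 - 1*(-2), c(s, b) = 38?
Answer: -1651/41 ≈ -40.268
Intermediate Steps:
F = 6 (F = 4 + 2 = 6)
a = 6 (a = (-4 + 6)*3 = 2*3 = 6)
z = 180 (z = -6*6*(-5) = -36*(-5) = 180)
(-3482 + z)/((1556 - 1512) + c(-51, -31)) = (-3482 + 180)/((1556 - 1512) + 38) = -3302/(44 + 38) = -3302/82 = -3302*1/82 = -1651/41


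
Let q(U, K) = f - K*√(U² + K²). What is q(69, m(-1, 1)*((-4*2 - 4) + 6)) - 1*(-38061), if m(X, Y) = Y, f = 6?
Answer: 38067 + 18*√533 ≈ 38483.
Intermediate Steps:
q(U, K) = 6 - K*√(K² + U²) (q(U, K) = 6 - K*√(U² + K²) = 6 - K*√(K² + U²))
q(69, m(-1, 1)*((-4*2 - 4) + 6)) - 1*(-38061) = (6 - 1*((-4*2 - 4) + 6)*√((1*((-4*2 - 4) + 6))² + 69²)) - 1*(-38061) = (6 - 1*((-8 - 4) + 6)*√((1*((-8 - 4) + 6))² + 4761)) + 38061 = (6 - 1*(-12 + 6)*√((1*(-12 + 6))² + 4761)) + 38061 = (6 - 1*(-6)*√((1*(-6))² + 4761)) + 38061 = (6 - 1*(-6)*√((-6)² + 4761)) + 38061 = (6 - 1*(-6)*√(36 + 4761)) + 38061 = (6 - 1*(-6)*√4797) + 38061 = (6 - 1*(-6)*3*√533) + 38061 = (6 + 18*√533) + 38061 = 38067 + 18*√533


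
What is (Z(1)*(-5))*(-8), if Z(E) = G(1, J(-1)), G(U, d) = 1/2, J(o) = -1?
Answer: 20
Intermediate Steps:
G(U, d) = ½
Z(E) = ½
(Z(1)*(-5))*(-8) = ((½)*(-5))*(-8) = -5/2*(-8) = 20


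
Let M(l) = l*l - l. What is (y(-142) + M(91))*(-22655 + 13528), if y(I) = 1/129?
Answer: -9642775897/129 ≈ -7.4750e+7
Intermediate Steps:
y(I) = 1/129
M(l) = l² - l
(y(-142) + M(91))*(-22655 + 13528) = (1/129 + 91*(-1 + 91))*(-22655 + 13528) = (1/129 + 91*90)*(-9127) = (1/129 + 8190)*(-9127) = (1056511/129)*(-9127) = -9642775897/129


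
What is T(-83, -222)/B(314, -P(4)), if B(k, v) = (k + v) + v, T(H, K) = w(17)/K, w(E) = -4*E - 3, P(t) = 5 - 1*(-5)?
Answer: 71/65268 ≈ 0.0010878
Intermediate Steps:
P(t) = 10 (P(t) = 5 + 5 = 10)
w(E) = -3 - 4*E
T(H, K) = -71/K (T(H, K) = (-3 - 4*17)/K = (-3 - 68)/K = -71/K)
B(k, v) = k + 2*v
T(-83, -222)/B(314, -P(4)) = (-71/(-222))/(314 + 2*(-1*10)) = (-71*(-1/222))/(314 + 2*(-10)) = 71/(222*(314 - 20)) = (71/222)/294 = (71/222)*(1/294) = 71/65268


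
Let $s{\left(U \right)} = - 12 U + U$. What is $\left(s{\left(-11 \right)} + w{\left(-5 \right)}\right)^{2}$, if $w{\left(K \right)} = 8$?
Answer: $16641$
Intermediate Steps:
$s{\left(U \right)} = - 11 U$
$\left(s{\left(-11 \right)} + w{\left(-5 \right)}\right)^{2} = \left(\left(-11\right) \left(-11\right) + 8\right)^{2} = \left(121 + 8\right)^{2} = 129^{2} = 16641$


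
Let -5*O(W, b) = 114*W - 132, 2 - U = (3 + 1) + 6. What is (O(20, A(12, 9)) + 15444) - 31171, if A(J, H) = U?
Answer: -80783/5 ≈ -16157.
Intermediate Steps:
U = -8 (U = 2 - ((3 + 1) + 6) = 2 - (4 + 6) = 2 - 1*10 = 2 - 10 = -8)
A(J, H) = -8
O(W, b) = 132/5 - 114*W/5 (O(W, b) = -(114*W - 132)/5 = -(-132 + 114*W)/5 = 132/5 - 114*W/5)
(O(20, A(12, 9)) + 15444) - 31171 = ((132/5 - 114/5*20) + 15444) - 31171 = ((132/5 - 456) + 15444) - 31171 = (-2148/5 + 15444) - 31171 = 75072/5 - 31171 = -80783/5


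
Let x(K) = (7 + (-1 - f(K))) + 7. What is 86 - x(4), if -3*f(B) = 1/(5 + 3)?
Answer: 1751/24 ≈ 72.958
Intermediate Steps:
f(B) = -1/24 (f(B) = -1/(3*(5 + 3)) = -1/3/8 = -1/3*1/8 = -1/24)
x(K) = 313/24 (x(K) = (7 + (-1 - 1*(-1/24))) + 7 = (7 + (-1 + 1/24)) + 7 = (7 - 23/24) + 7 = 145/24 + 7 = 313/24)
86 - x(4) = 86 - 1*313/24 = 86 - 313/24 = 1751/24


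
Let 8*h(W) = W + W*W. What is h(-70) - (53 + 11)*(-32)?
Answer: 10607/4 ≈ 2651.8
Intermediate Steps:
h(W) = W/8 + W**2/8 (h(W) = (W + W*W)/8 = (W + W**2)/8 = W/8 + W**2/8)
h(-70) - (53 + 11)*(-32) = (1/8)*(-70)*(1 - 70) - (53 + 11)*(-32) = (1/8)*(-70)*(-69) - 64*(-32) = 2415/4 - 1*(-2048) = 2415/4 + 2048 = 10607/4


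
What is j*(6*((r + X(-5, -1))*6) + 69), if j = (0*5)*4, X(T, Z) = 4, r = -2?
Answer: 0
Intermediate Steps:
j = 0 (j = 0*4 = 0)
j*(6*((r + X(-5, -1))*6) + 69) = 0*(6*((-2 + 4)*6) + 69) = 0*(6*(2*6) + 69) = 0*(6*12 + 69) = 0*(72 + 69) = 0*141 = 0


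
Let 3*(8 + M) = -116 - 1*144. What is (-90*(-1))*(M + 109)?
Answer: 1290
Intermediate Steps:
M = -284/3 (M = -8 + (-116 - 1*144)/3 = -8 + (-116 - 144)/3 = -8 + (1/3)*(-260) = -8 - 260/3 = -284/3 ≈ -94.667)
(-90*(-1))*(M + 109) = (-90*(-1))*(-284/3 + 109) = 90*(43/3) = 1290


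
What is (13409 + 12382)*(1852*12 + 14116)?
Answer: 937244940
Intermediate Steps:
(13409 + 12382)*(1852*12 + 14116) = 25791*(22224 + 14116) = 25791*36340 = 937244940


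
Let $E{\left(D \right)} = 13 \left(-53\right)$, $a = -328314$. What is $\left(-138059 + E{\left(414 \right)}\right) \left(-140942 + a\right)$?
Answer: $65108331488$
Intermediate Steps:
$E{\left(D \right)} = -689$
$\left(-138059 + E{\left(414 \right)}\right) \left(-140942 + a\right) = \left(-138059 - 689\right) \left(-140942 - 328314\right) = \left(-138748\right) \left(-469256\right) = 65108331488$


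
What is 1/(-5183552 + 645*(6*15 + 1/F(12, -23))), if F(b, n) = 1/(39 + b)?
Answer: -1/5092607 ≈ -1.9636e-7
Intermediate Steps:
1/(-5183552 + 645*(6*15 + 1/F(12, -23))) = 1/(-5183552 + 645*(6*15 + 1/(1/(39 + 12)))) = 1/(-5183552 + 645*(90 + 1/(1/51))) = 1/(-5183552 + 645*(90 + 51)) = 1/(-5183552 + 645*141) = 1/(-5183552 + 90945) = 1/(-5092607) = -1/5092607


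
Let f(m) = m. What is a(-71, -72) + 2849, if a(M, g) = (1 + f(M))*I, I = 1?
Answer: 2779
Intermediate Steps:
a(M, g) = 1 + M (a(M, g) = (1 + M)*1 = 1 + M)
a(-71, -72) + 2849 = (1 - 71) + 2849 = -70 + 2849 = 2779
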